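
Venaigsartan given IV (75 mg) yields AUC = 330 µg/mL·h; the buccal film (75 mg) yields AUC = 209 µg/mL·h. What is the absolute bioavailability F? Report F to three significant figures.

F = (AUC_ev / D_ev) / (AUC_iv / D_iv)
  = (209/75) / (330/75)
  = 2.78667 / 4.4 = 0.6333

F = 0.633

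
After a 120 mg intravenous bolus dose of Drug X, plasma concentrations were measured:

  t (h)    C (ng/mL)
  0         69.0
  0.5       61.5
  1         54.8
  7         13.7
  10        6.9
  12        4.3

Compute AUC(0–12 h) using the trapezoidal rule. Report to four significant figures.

AUC = 309.3 ng/mL·h

Trapezoidal AUC_0→12:
  [0→0.5]: (69.0+61.5)/2 × 0.5 = 32.625
  [0.5→1]: (61.5+54.8)/2 × 0.5 = 29.075
  [1→7]: (54.8+13.7)/2 × 6 = 205.5
  [7→10]: (13.7+6.9)/2 × 3 = 30.9
  [10→12]: (6.9+4.3)/2 × 2 = 11.2
  Sum = 309.3 ng/mL·h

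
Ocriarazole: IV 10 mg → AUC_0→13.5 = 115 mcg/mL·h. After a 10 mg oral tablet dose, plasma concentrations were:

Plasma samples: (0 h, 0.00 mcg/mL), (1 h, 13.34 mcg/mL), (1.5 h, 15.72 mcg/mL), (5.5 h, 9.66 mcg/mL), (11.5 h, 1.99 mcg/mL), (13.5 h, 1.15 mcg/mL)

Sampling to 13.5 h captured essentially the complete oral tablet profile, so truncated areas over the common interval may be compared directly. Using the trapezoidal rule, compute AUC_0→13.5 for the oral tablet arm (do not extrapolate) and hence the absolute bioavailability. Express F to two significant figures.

F = 0.89

Trapezoidal AUC_0→13.5 (oral tablet):
  [0→1]: (0.00+13.34)/2 × 1 = 6.67
  [1→1.5]: (13.34+15.72)/2 × 0.5 = 7.265
  [1.5→5.5]: (15.72+9.66)/2 × 4 = 50.76
  [5.5→11.5]: (9.66+1.99)/2 × 6 = 34.95
  [11.5→13.5]: (1.99+1.15)/2 × 2 = 3.14
  Sum = 102.785 mcg/mL·h
F = (AUC_ev/D_ev)/(AUC_iv/D_iv) = (102.785/10)/(115/10) = 10.2785/11.5 = 0.8938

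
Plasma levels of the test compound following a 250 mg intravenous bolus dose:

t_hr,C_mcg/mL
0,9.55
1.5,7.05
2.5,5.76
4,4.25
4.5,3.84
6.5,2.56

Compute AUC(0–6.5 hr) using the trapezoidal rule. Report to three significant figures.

AUC = 34.8 mcg/mL·hr

Trapezoidal AUC_0→6.5:
  [0→1.5]: (9.55+7.05)/2 × 1.5 = 12.45
  [1.5→2.5]: (7.05+5.76)/2 × 1 = 6.405
  [2.5→4]: (5.76+4.25)/2 × 1.5 = 7.5075
  [4→4.5]: (4.25+3.84)/2 × 0.5 = 2.0225
  [4.5→6.5]: (3.84+2.56)/2 × 2 = 6.4
  Sum = 34.785 mcg/mL·hr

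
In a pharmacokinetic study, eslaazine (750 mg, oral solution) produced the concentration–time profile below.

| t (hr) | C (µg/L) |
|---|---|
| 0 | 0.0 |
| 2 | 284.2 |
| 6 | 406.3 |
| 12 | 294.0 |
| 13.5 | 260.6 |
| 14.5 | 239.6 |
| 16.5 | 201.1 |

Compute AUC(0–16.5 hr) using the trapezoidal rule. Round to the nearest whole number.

Trapezoidal AUC_0→16.5:
  [0→2]: (0.0+284.2)/2 × 2 = 284.2
  [2→6]: (284.2+406.3)/2 × 4 = 1381.0
  [6→12]: (406.3+294.0)/2 × 6 = 2100.9
  [12→13.5]: (294.0+260.6)/2 × 1.5 = 415.95
  [13.5→14.5]: (260.6+239.6)/2 × 1 = 250.1
  [14.5→16.5]: (239.6+201.1)/2 × 2 = 440.7
  Sum = 4872.85 µg/L·hr

AUC = 4873 µg/L·hr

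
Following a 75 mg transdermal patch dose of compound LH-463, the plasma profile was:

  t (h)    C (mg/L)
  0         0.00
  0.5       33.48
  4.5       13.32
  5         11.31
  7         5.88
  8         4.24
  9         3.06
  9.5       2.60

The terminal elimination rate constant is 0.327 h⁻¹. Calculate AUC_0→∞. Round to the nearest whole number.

AUC = 143 mg/L·h

Trapezoidal AUC_0→9.5:
  [0→0.5]: (0.00+33.48)/2 × 0.5 = 8.37
  [0.5→4.5]: (33.48+13.32)/2 × 4 = 93.6
  [4.5→5]: (13.32+11.31)/2 × 0.5 = 6.1575
  [5→7]: (11.31+5.88)/2 × 2 = 17.19
  [7→8]: (5.88+4.24)/2 × 1 = 5.06
  [8→9]: (4.24+3.06)/2 × 1 = 3.65
  [9→9.5]: (3.06+2.60)/2 × 0.5 = 1.415
  Sum = 135.4425 mg/L·h
Extrapolated tail: C_last / k_e = 2.60 / 0.327 = 7.951
AUC_0→∞ = 135.4425 + 7.951 = 143.3935 mg/L·h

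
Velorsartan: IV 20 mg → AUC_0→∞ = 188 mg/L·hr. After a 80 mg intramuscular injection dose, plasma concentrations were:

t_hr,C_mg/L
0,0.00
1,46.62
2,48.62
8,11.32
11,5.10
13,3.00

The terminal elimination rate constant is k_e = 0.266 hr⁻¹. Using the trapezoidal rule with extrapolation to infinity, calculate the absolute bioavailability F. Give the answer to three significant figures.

F = 0.392

Trapezoidal AUC_0→13 (intramuscular injection):
  [0→1]: (0.00+46.62)/2 × 1 = 23.31
  [1→2]: (46.62+48.62)/2 × 1 = 47.62
  [2→8]: (48.62+11.32)/2 × 6 = 179.82
  [8→11]: (11.32+5.10)/2 × 3 = 24.63
  [11→13]: (5.10+3.00)/2 × 2 = 8.1
  Sum = 283.48 mg/L·hr
Tail: C_last/k_e = 3.00/0.266 = 11.278
AUC_0→∞ (intramuscular injection) = 283.48 + 11.278 = 294.758 mg/L·hr
F = (AUC_ev/D_ev)/(AUC_iv/D_iv) = (294.758/80)/(188/20) = 3.684475/9.4 = 0.3920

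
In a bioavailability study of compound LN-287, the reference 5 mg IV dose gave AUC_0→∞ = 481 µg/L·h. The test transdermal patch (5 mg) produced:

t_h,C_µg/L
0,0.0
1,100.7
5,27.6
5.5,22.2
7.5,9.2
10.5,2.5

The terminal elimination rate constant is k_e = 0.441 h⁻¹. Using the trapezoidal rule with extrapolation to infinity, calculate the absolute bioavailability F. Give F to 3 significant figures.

F = 0.778

Trapezoidal AUC_0→10.5 (transdermal patch):
  [0→1]: (0.0+100.7)/2 × 1 = 50.35
  [1→5]: (100.7+27.6)/2 × 4 = 256.6
  [5→5.5]: (27.6+22.2)/2 × 0.5 = 12.45
  [5.5→7.5]: (22.2+9.2)/2 × 2 = 31.4
  [7.5→10.5]: (9.2+2.5)/2 × 3 = 17.55
  Sum = 368.35 µg/L·h
Tail: C_last/k_e = 2.5/0.441 = 5.669
AUC_0→∞ (transdermal patch) = 368.35 + 5.669 = 374.019 µg/L·h
F = (AUC_ev/D_ev)/(AUC_iv/D_iv) = (374.019/5)/(481/5) = 74.8038/96.2 = 0.7776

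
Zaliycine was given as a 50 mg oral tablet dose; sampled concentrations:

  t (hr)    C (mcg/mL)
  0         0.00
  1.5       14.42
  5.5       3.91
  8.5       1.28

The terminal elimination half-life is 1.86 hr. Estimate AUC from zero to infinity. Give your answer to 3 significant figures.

AUC = 58.7 mcg/mL·hr

Trapezoidal AUC_0→8.5:
  [0→1.5]: (0.00+14.42)/2 × 1.5 = 10.815
  [1.5→5.5]: (14.42+3.91)/2 × 4 = 36.66
  [5.5→8.5]: (3.91+1.28)/2 × 3 = 7.785
  Sum = 55.26 mcg/mL·hr
k_e = ln2 / t½ = 0.693147 / 1.86 = 0.3727 hr^-1
Extrapolated tail: C_last / k_e = 1.28 / 0.3727 = 3.434
AUC_0→∞ = 55.26 + 3.434 = 58.694 mcg/mL·hr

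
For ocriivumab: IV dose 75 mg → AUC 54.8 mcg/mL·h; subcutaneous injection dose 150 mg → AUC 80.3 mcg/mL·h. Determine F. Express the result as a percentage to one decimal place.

F = 73.3%

F = (AUC_ev / D_ev) / (AUC_iv / D_iv)
  = (80.3/150) / (54.8/75)
  = 0.535333 / 0.730667 = 0.7327
  = 73.27%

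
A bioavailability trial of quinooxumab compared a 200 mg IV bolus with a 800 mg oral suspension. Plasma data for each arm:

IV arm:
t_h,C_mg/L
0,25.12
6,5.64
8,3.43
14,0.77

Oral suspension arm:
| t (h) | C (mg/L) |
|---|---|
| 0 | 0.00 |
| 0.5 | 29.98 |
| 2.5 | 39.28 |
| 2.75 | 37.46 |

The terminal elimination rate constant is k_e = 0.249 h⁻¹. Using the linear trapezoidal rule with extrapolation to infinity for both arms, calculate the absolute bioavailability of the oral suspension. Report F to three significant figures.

F = 0.506

Trapezoidal AUC_0→14 (IV):
  [0→6]: (25.12+5.64)/2 × 6 = 92.28
  [6→8]: (5.64+3.43)/2 × 2 = 9.07
  [8→14]: (3.43+0.77)/2 × 6 = 12.6
  Sum = 113.95 mg/L·h
IV tail: 0.77/0.249 = 3.092; AUC_iv,0→∞ = 113.95 + 3.092 = 117.042 mg/L·h
Trapezoidal AUC_0→2.75 (oral suspension):
  [0→0.5]: (0.00+29.98)/2 × 0.5 = 7.495
  [0.5→2.5]: (29.98+39.28)/2 × 2 = 69.26
  [2.5→2.75]: (39.28+37.46)/2 × 0.25 = 9.5925
  Sum = 86.3475 mg/L·h
oral suspension tail: 37.46/0.249 = 150.442; AUC_ev,0→∞ = 86.3475 + 150.442 = 236.7895 mg/L·h
F = (AUC_ev/D_ev)/(AUC_iv/D_iv) = (236.7895/800)/(117.042/200) = 0.295987/0.58521 = 0.5058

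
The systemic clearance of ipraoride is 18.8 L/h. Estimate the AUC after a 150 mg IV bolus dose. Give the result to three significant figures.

AUC_0→∞ = Dose_iv / CL
        = 150 / 18.8 = 7.97872 mg/L·h

AUC = 7.98 mg/L·h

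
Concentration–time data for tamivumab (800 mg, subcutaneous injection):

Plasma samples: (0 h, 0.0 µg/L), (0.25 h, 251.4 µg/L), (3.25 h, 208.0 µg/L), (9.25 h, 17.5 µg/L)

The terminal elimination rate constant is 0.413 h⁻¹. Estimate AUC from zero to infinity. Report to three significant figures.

AUC = 1440 µg/L·h

Trapezoidal AUC_0→9.25:
  [0→0.25]: (0.0+251.4)/2 × 0.25 = 31.425
  [0.25→3.25]: (251.4+208.0)/2 × 3 = 689.1
  [3.25→9.25]: (208.0+17.5)/2 × 6 = 676.5
  Sum = 1397.025 µg/L·h
Extrapolated tail: C_last / k_e = 17.5 / 0.413 = 42.373
AUC_0→∞ = 1397.025 + 42.373 = 1439.398 µg/L·h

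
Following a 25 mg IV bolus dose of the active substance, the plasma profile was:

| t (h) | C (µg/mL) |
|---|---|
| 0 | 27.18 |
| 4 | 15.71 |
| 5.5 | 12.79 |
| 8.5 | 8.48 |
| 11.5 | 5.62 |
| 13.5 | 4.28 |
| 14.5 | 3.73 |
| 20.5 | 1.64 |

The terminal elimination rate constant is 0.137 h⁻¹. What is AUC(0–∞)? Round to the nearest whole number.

AUC = 202 µg/mL·h

Trapezoidal AUC_0→20.5:
  [0→4]: (27.18+15.71)/2 × 4 = 85.78
  [4→5.5]: (15.71+12.79)/2 × 1.5 = 21.375
  [5.5→8.5]: (12.79+8.48)/2 × 3 = 31.905
  [8.5→11.5]: (8.48+5.62)/2 × 3 = 21.15
  [11.5→13.5]: (5.62+4.28)/2 × 2 = 9.9
  [13.5→14.5]: (4.28+3.73)/2 × 1 = 4.005
  [14.5→20.5]: (3.73+1.64)/2 × 6 = 16.11
  Sum = 190.225 µg/mL·h
Extrapolated tail: C_last / k_e = 1.64 / 0.137 = 11.971
AUC_0→∞ = 190.225 + 11.971 = 202.196 µg/mL·h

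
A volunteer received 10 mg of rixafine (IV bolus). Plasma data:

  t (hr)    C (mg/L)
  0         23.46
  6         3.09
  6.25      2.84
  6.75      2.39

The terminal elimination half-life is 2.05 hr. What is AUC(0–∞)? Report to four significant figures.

AUC = 88.77 mg/L·hr

Trapezoidal AUC_0→6.75:
  [0→6]: (23.46+3.09)/2 × 6 = 79.65
  [6→6.25]: (3.09+2.84)/2 × 0.25 = 0.74125
  [6.25→6.75]: (2.84+2.39)/2 × 0.5 = 1.3075
  Sum = 81.69875 mg/L·hr
k_e = ln2 / t½ = 0.693147 / 2.05 = 0.3381 hr^-1
Extrapolated tail: C_last / k_e = 2.39 / 0.3381 = 7.069
AUC_0→∞ = 81.69875 + 7.069 = 88.76775 mg/L·hr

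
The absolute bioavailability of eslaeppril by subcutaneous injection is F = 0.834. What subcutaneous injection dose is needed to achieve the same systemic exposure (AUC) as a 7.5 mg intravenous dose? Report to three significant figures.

D_subcutaneous = 8.99 mg

For equal systemic exposure: F × D_ev = D_iv
D_ev = D_iv / F = 7.5 / 0.834 = 8.99281 mg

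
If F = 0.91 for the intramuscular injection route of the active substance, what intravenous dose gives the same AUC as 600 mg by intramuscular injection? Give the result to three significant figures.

D_iv = 546 mg

Systemic exposure from an extravascular dose = F × D_ev, so the equivalent IV dose is F × D_ev.
D_iv = F × D_ev = 0.91 × 600 = 546 mg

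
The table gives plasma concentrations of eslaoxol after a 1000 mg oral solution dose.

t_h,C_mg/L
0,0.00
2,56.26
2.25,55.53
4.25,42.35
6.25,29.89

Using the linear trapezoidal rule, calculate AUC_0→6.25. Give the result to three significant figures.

Trapezoidal AUC_0→6.25:
  [0→2]: (0.00+56.26)/2 × 2 = 56.26
  [2→2.25]: (56.26+55.53)/2 × 0.25 = 13.97375
  [2.25→4.25]: (55.53+42.35)/2 × 2 = 97.88
  [4.25→6.25]: (42.35+29.89)/2 × 2 = 72.24
  Sum = 240.35375 mg/L·h

AUC = 240 mg/L·h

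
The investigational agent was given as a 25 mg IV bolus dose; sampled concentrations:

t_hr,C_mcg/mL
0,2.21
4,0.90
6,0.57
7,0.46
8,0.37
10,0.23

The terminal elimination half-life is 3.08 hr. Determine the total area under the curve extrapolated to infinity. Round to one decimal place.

Trapezoidal AUC_0→10:
  [0→4]: (2.21+0.90)/2 × 4 = 6.22
  [4→6]: (0.90+0.57)/2 × 2 = 1.47
  [6→7]: (0.57+0.46)/2 × 1 = 0.515
  [7→8]: (0.46+0.37)/2 × 1 = 0.415
  [8→10]: (0.37+0.23)/2 × 2 = 0.6
  Sum = 9.22 mcg/mL·hr
k_e = ln2 / t½ = 0.693147 / 3.08 = 0.2250 hr^-1
Extrapolated tail: C_last / k_e = 0.23 / 0.225 = 1.022
AUC_0→∞ = 9.22 + 1.022 = 10.242 mcg/mL·hr

AUC = 10.2 mcg/mL·hr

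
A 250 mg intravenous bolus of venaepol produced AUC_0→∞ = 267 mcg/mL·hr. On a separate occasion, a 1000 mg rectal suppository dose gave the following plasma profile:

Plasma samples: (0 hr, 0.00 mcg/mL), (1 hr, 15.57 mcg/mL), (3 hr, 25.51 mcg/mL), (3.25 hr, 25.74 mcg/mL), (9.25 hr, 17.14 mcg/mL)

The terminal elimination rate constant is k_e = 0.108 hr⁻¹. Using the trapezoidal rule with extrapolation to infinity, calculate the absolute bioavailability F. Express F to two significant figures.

Trapezoidal AUC_0→9.25 (rectal suppository):
  [0→1]: (0.00+15.57)/2 × 1 = 7.785
  [1→3]: (15.57+25.51)/2 × 2 = 41.08
  [3→3.25]: (25.51+25.74)/2 × 0.25 = 6.40625
  [3.25→9.25]: (25.74+17.14)/2 × 6 = 128.64
  Sum = 183.91125 mcg/mL·hr
Tail: C_last/k_e = 17.14/0.108 = 158.704
AUC_0→∞ (rectal suppository) = 183.91125 + 158.704 = 342.61525 mcg/mL·hr
F = (AUC_ev/D_ev)/(AUC_iv/D_iv) = (342.61525/1000)/(267/250) = 0.34261525/1.068 = 0.3208

F = 0.32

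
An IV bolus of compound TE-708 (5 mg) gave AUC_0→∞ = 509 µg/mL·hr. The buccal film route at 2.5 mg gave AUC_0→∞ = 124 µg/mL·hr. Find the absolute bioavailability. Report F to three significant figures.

F = (AUC_ev / D_ev) / (AUC_iv / D_iv)
  = (124/2.5) / (509/5)
  = 49.6 / 101.8 = 0.4872

F = 0.487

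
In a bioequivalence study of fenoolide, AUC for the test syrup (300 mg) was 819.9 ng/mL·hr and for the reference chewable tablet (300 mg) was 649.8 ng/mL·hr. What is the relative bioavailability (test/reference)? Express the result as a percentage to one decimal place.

F_rel = (AUC_test/D_test) / (AUC_ref/D_ref)
      = (819.9/300) / (649.8/300)
      = 2.733 / 2.166 = 1.2618 = 126.18%

F_rel = 126.2%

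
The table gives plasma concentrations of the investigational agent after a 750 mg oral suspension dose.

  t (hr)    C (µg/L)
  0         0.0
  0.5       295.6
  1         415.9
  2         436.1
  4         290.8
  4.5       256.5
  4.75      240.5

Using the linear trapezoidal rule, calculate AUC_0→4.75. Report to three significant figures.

Trapezoidal AUC_0→4.75:
  [0→0.5]: (0.0+295.6)/2 × 0.5 = 73.9
  [0.5→1]: (295.6+415.9)/2 × 0.5 = 177.875
  [1→2]: (415.9+436.1)/2 × 1 = 426.0
  [2→4]: (436.1+290.8)/2 × 2 = 726.9
  [4→4.5]: (290.8+256.5)/2 × 0.5 = 136.825
  [4.5→4.75]: (256.5+240.5)/2 × 0.25 = 62.125
  Sum = 1603.625 µg/L·hr

AUC = 1600 µg/L·hr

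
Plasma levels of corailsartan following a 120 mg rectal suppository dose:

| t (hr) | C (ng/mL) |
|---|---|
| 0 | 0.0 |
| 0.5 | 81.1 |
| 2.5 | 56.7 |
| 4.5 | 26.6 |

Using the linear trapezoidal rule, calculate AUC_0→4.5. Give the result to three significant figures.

Trapezoidal AUC_0→4.5:
  [0→0.5]: (0.0+81.1)/2 × 0.5 = 20.275
  [0.5→2.5]: (81.1+56.7)/2 × 2 = 137.8
  [2.5→4.5]: (56.7+26.6)/2 × 2 = 83.3
  Sum = 241.375 ng/mL·hr

AUC = 241 ng/mL·hr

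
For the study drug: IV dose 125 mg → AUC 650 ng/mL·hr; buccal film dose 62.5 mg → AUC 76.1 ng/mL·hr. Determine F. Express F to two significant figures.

F = (AUC_ev / D_ev) / (AUC_iv / D_iv)
  = (76.1/62.5) / (650/125)
  = 1.2176 / 5.2 = 0.2342

F = 0.23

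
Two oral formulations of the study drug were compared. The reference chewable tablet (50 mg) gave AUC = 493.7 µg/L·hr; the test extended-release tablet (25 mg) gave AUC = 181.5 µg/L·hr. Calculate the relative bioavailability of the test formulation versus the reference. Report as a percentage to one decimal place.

F_rel = 73.5%

F_rel = (AUC_test/D_test) / (AUC_ref/D_ref)
      = (181.5/25) / (493.7/50)
      = 7.26 / 9.874 = 0.7353 = 73.53%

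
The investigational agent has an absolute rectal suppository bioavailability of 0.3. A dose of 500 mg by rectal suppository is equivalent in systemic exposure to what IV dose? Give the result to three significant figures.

Systemic exposure from an extravascular dose = F × D_ev, so the equivalent IV dose is F × D_ev.
D_iv = F × D_ev = 0.3 × 500 = 150 mg

D_iv = 150 mg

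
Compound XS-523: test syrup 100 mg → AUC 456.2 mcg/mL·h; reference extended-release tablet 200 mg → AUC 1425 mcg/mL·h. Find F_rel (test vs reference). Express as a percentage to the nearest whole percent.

F_rel = 64%

F_rel = (AUC_test/D_test) / (AUC_ref/D_ref)
      = (456.2/100) / (1425/200)
      = 4.562 / 7.125 = 0.6403 = 64.03%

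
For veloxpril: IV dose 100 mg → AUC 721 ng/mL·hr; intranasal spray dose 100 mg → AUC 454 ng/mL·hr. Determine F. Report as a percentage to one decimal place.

F = (AUC_ev / D_ev) / (AUC_iv / D_iv)
  = (454/100) / (721/100)
  = 4.54 / 7.21 = 0.6297
  = 62.97%

F = 63.0%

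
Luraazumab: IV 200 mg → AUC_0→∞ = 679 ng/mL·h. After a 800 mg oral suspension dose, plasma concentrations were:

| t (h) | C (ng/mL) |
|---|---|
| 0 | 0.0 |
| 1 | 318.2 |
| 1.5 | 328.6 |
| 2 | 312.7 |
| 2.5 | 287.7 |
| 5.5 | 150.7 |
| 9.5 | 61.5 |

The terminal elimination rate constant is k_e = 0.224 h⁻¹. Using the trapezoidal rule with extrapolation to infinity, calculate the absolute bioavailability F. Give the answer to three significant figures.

Trapezoidal AUC_0→9.5 (oral suspension):
  [0→1]: (0.0+318.2)/2 × 1 = 159.1
  [1→1.5]: (318.2+328.6)/2 × 0.5 = 161.7
  [1.5→2]: (328.6+312.7)/2 × 0.5 = 160.325
  [2→2.5]: (312.7+287.7)/2 × 0.5 = 150.1
  [2.5→5.5]: (287.7+150.7)/2 × 3 = 657.6
  [5.5→9.5]: (150.7+61.5)/2 × 4 = 424.4
  Sum = 1713.225 ng/mL·h
Tail: C_last/k_e = 61.5/0.224 = 274.554
AUC_0→∞ (oral suspension) = 1713.225 + 274.554 = 1987.779 ng/mL·h
F = (AUC_ev/D_ev)/(AUC_iv/D_iv) = (1987.779/800)/(679/200) = 2.48472/3.395 = 0.7319

F = 0.732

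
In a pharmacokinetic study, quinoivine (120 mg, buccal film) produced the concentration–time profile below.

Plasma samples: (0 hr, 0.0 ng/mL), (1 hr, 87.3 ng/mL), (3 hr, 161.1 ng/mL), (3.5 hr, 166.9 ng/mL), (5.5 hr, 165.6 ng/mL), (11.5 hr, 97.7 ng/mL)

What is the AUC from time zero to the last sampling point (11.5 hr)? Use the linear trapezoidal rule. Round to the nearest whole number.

Trapezoidal AUC_0→11.5:
  [0→1]: (0.0+87.3)/2 × 1 = 43.65
  [1→3]: (87.3+161.1)/2 × 2 = 248.4
  [3→3.5]: (161.1+166.9)/2 × 0.5 = 82.0
  [3.5→5.5]: (166.9+165.6)/2 × 2 = 332.5
  [5.5→11.5]: (165.6+97.7)/2 × 6 = 789.9
  Sum = 1496.45 ng/mL·hr

AUC = 1496 ng/mL·hr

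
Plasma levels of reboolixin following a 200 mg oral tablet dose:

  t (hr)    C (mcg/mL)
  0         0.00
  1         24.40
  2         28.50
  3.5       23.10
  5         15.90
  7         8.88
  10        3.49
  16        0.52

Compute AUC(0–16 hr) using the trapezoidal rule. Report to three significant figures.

AUC = 162 mcg/mL·hr

Trapezoidal AUC_0→16:
  [0→1]: (0.00+24.40)/2 × 1 = 12.2
  [1→2]: (24.40+28.50)/2 × 1 = 26.45
  [2→3.5]: (28.50+23.10)/2 × 1.5 = 38.7
  [3.5→5]: (23.10+15.90)/2 × 1.5 = 29.25
  [5→7]: (15.90+8.88)/2 × 2 = 24.78
  [7→10]: (8.88+3.49)/2 × 3 = 18.555
  [10→16]: (3.49+0.52)/2 × 6 = 12.03
  Sum = 161.965 mcg/mL·hr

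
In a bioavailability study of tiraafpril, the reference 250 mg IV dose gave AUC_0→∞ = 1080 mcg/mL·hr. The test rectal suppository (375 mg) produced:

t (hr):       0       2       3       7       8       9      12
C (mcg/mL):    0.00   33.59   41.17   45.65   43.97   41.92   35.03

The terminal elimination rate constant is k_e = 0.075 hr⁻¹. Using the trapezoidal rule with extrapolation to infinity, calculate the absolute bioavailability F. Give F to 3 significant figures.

Trapezoidal AUC_0→12 (rectal suppository):
  [0→2]: (0.00+33.59)/2 × 2 = 33.59
  [2→3]: (33.59+41.17)/2 × 1 = 37.38
  [3→7]: (41.17+45.65)/2 × 4 = 173.64
  [7→8]: (45.65+43.97)/2 × 1 = 44.81
  [8→9]: (43.97+41.92)/2 × 1 = 42.945
  [9→12]: (41.92+35.03)/2 × 3 = 115.425
  Sum = 447.79 mcg/mL·hr
Tail: C_last/k_e = 35.03/0.075 = 467.067
AUC_0→∞ (rectal suppository) = 447.79 + 467.067 = 914.857 mcg/mL·hr
F = (AUC_ev/D_ev)/(AUC_iv/D_iv) = (914.857/375)/(1080/250) = 2.43962/4.32 = 0.5647

F = 0.565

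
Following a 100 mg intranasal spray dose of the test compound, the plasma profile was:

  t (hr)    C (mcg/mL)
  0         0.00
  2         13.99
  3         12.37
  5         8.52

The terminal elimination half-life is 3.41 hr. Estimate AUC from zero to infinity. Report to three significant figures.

AUC = 90.0 mcg/mL·hr

Trapezoidal AUC_0→5:
  [0→2]: (0.00+13.99)/2 × 2 = 13.99
  [2→3]: (13.99+12.37)/2 × 1 = 13.18
  [3→5]: (12.37+8.52)/2 × 2 = 20.89
  Sum = 48.06 mcg/mL·hr
k_e = ln2 / t½ = 0.693147 / 3.41 = 0.2033 hr^-1
Extrapolated tail: C_last / k_e = 8.52 / 0.2033 = 41.909
AUC_0→∞ = 48.06 + 41.909 = 89.969 mcg/mL·hr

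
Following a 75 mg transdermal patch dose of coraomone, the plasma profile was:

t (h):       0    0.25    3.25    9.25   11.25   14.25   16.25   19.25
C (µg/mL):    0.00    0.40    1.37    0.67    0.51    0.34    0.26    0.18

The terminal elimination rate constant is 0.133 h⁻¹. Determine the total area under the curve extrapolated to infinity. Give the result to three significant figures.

AUC = 13.9 µg/mL·h

Trapezoidal AUC_0→19.25:
  [0→0.25]: (0.00+0.40)/2 × 0.25 = 0.05
  [0.25→3.25]: (0.40+1.37)/2 × 3 = 2.655
  [3.25→9.25]: (1.37+0.67)/2 × 6 = 6.12
  [9.25→11.25]: (0.67+0.51)/2 × 2 = 1.18
  [11.25→14.25]: (0.51+0.34)/2 × 3 = 1.275
  [14.25→16.25]: (0.34+0.26)/2 × 2 = 0.6
  [16.25→19.25]: (0.26+0.18)/2 × 3 = 0.66
  Sum = 12.54 µg/mL·h
Extrapolated tail: C_last / k_e = 0.18 / 0.133 = 1.353
AUC_0→∞ = 12.54 + 1.353 = 13.893 µg/mL·h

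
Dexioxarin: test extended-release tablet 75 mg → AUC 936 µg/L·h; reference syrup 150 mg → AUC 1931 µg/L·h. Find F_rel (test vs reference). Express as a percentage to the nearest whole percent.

F_rel = (AUC_test/D_test) / (AUC_ref/D_ref)
      = (936/75) / (1931/150)
      = 12.48 / 12.8733 = 0.9694 = 96.94%

F_rel = 97%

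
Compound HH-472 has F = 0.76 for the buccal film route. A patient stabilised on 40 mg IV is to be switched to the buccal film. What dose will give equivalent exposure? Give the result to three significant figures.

For equal systemic exposure: F × D_ev = D_iv
D_ev = D_iv / F = 40 / 0.76 = 52.6316 mg

D_buccal = 52.6 mg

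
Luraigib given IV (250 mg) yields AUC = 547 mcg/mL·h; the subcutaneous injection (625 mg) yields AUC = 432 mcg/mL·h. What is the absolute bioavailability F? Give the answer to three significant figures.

F = (AUC_ev / D_ev) / (AUC_iv / D_iv)
  = (432/625) / (547/250)
  = 0.6912 / 2.188 = 0.3159

F = 0.316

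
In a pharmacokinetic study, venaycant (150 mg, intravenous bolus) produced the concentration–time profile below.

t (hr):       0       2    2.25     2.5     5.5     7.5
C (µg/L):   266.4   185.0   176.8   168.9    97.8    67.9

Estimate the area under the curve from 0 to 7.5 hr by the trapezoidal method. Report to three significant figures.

Trapezoidal AUC_0→7.5:
  [0→2]: (266.4+185.0)/2 × 2 = 451.4
  [2→2.25]: (185.0+176.8)/2 × 0.25 = 45.225
  [2.25→2.5]: (176.8+168.9)/2 × 0.25 = 43.2125
  [2.5→5.5]: (168.9+97.8)/2 × 3 = 400.05
  [5.5→7.5]: (97.8+67.9)/2 × 2 = 165.7
  Sum = 1105.5875 µg/L·hr

AUC = 1110 µg/L·hr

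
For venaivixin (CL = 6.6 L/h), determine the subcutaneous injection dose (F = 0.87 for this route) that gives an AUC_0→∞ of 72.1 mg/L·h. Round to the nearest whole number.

Dose = CL × AUC_0→∞ / F
     = 6.6 × 72.1 / 0.87 = 546.966 mg

Dose = 547 mg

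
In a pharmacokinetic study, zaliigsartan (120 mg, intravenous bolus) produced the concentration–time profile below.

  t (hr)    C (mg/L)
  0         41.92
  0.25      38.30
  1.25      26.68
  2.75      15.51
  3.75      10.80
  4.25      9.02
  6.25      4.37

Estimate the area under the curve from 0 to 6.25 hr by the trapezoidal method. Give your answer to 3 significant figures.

AUC = 106 mg/L·hr

Trapezoidal AUC_0→6.25:
  [0→0.25]: (41.92+38.30)/2 × 0.25 = 10.0275
  [0.25→1.25]: (38.30+26.68)/2 × 1 = 32.49
  [1.25→2.75]: (26.68+15.51)/2 × 1.5 = 31.6425
  [2.75→3.75]: (15.51+10.80)/2 × 1 = 13.155
  [3.75→4.25]: (10.80+9.02)/2 × 0.5 = 4.955
  [4.25→6.25]: (9.02+4.37)/2 × 2 = 13.39
  Sum = 105.66 mg/L·hr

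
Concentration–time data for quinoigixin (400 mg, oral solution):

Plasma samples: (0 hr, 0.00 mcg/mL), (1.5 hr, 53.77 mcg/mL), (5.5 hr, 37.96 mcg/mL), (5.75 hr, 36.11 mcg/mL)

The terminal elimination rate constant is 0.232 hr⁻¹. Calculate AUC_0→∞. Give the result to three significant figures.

Trapezoidal AUC_0→5.75:
  [0→1.5]: (0.00+53.77)/2 × 1.5 = 40.3275
  [1.5→5.5]: (53.77+37.96)/2 × 4 = 183.46
  [5.5→5.75]: (37.96+36.11)/2 × 0.25 = 9.25875
  Sum = 233.04625 mcg/mL·hr
Extrapolated tail: C_last / k_e = 36.11 / 0.232 = 155.647
AUC_0→∞ = 233.04625 + 155.647 = 388.69325 mcg/mL·hr

AUC = 389 mcg/mL·hr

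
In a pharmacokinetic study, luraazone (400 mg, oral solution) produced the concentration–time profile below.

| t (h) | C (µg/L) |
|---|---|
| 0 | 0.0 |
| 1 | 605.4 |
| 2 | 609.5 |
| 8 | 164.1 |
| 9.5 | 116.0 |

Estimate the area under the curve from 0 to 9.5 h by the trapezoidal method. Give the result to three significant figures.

Trapezoidal AUC_0→9.5:
  [0→1]: (0.0+605.4)/2 × 1 = 302.7
  [1→2]: (605.4+609.5)/2 × 1 = 607.45
  [2→8]: (609.5+164.1)/2 × 6 = 2320.8
  [8→9.5]: (164.1+116.0)/2 × 1.5 = 210.075
  Sum = 3441.025 µg/L·h

AUC = 3440 µg/L·h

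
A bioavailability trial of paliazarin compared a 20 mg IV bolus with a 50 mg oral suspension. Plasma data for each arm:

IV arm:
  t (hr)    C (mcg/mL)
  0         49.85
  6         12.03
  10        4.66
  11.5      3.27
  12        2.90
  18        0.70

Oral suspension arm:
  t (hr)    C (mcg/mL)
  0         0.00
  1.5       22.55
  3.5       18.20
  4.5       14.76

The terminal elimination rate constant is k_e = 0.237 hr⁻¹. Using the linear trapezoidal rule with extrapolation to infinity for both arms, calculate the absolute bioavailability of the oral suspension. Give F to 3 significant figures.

Trapezoidal AUC_0→18 (IV):
  [0→6]: (49.85+12.03)/2 × 6 = 185.64
  [6→10]: (12.03+4.66)/2 × 4 = 33.38
  [10→11.5]: (4.66+3.27)/2 × 1.5 = 5.9475
  [11.5→12]: (3.27+2.90)/2 × 0.5 = 1.5425
  [12→18]: (2.90+0.70)/2 × 6 = 10.8
  Sum = 237.31 mcg/mL·hr
IV tail: 0.70/0.237 = 2.954; AUC_iv,0→∞ = 237.31 + 2.954 = 240.264 mcg/mL·hr
Trapezoidal AUC_0→4.5 (oral suspension):
  [0→1.5]: (0.00+22.55)/2 × 1.5 = 16.9125
  [1.5→3.5]: (22.55+18.20)/2 × 2 = 40.75
  [3.5→4.5]: (18.20+14.76)/2 × 1 = 16.48
  Sum = 74.1425 mcg/mL·hr
oral suspension tail: 14.76/0.237 = 62.278; AUC_ev,0→∞ = 74.1425 + 62.278 = 136.4205 mcg/mL·hr
F = (AUC_ev/D_ev)/(AUC_iv/D_iv) = (136.4205/50)/(240.264/20) = 2.72841/12.0132 = 0.2271

F = 0.227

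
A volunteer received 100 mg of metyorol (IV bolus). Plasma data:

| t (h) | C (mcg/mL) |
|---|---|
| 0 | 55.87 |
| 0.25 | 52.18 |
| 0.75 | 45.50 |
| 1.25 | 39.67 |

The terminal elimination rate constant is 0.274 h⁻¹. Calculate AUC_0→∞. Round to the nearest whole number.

AUC = 204 mcg/mL·h

Trapezoidal AUC_0→1.25:
  [0→0.25]: (55.87+52.18)/2 × 0.25 = 13.50625
  [0.25→0.75]: (52.18+45.50)/2 × 0.5 = 24.42
  [0.75→1.25]: (45.50+39.67)/2 × 0.5 = 21.2925
  Sum = 59.21875 mcg/mL·h
Extrapolated tail: C_last / k_e = 39.67 / 0.274 = 144.781
AUC_0→∞ = 59.21875 + 144.781 = 203.99975 mcg/mL·h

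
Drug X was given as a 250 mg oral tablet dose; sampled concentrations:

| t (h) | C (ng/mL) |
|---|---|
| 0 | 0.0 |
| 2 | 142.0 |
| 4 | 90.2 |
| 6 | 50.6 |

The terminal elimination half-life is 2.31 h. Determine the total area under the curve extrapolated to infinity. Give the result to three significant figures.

AUC = 684 ng/mL·h

Trapezoidal AUC_0→6:
  [0→2]: (0.0+142.0)/2 × 2 = 142.0
  [2→4]: (142.0+90.2)/2 × 2 = 232.2
  [4→6]: (90.2+50.6)/2 × 2 = 140.8
  Sum = 515.0 ng/mL·h
k_e = ln2 / t½ = 0.693147 / 2.31 = 0.3001 h^-1
Extrapolated tail: C_last / k_e = 50.6 / 0.3001 = 168.610
AUC_0→∞ = 515.0 + 168.610 = 683.61 ng/mL·h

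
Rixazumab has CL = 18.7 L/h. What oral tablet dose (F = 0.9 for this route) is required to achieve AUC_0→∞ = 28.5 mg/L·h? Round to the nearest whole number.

Dose = 592 mg

Dose = CL × AUC_0→∞ / F
     = 18.7 × 28.5 / 0.9 = 592.167 mg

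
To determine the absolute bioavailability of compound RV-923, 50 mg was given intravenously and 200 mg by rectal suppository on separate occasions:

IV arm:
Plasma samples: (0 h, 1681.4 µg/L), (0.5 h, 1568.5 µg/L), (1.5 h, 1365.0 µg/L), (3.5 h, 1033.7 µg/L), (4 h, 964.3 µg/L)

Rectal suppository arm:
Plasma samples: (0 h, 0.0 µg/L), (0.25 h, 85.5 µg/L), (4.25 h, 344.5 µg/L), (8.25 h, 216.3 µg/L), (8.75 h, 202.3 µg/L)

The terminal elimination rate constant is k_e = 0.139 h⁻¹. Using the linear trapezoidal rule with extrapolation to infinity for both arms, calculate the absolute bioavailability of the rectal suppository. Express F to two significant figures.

Trapezoidal AUC_0→4 (IV):
  [0→0.5]: (1681.4+1568.5)/2 × 0.5 = 812.475
  [0.5→1.5]: (1568.5+1365.0)/2 × 1 = 1466.75
  [1.5→3.5]: (1365.0+1033.7)/2 × 2 = 2398.7
  [3.5→4]: (1033.7+964.3)/2 × 0.5 = 499.5
  Sum = 5177.425 µg/L·h
IV tail: 964.3/0.139 = 6937.410; AUC_iv,0→∞ = 5177.425 + 6937.410 = 12114.835 µg/L·h
Trapezoidal AUC_0→8.75 (rectal suppository):
  [0→0.25]: (0.0+85.5)/2 × 0.25 = 10.6875
  [0.25→4.25]: (85.5+344.5)/2 × 4 = 860.0
  [4.25→8.25]: (344.5+216.3)/2 × 4 = 1121.6
  [8.25→8.75]: (216.3+202.3)/2 × 0.5 = 104.65
  Sum = 2096.9375 µg/L·h
rectal suppository tail: 202.3/0.139 = 1455.396; AUC_ev,0→∞ = 2096.9375 + 1455.396 = 3552.3335 µg/L·h
F = (AUC_ev/D_ev)/(AUC_iv/D_iv) = (3552.3335/200)/(12114.835/50) = 17.7617/242.2967 = 0.0733

F = 0.073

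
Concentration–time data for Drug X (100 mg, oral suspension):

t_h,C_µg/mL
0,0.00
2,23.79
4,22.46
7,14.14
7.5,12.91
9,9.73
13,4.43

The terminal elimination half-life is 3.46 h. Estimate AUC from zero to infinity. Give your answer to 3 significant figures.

AUC = 199 µg/mL·h

Trapezoidal AUC_0→13:
  [0→2]: (0.00+23.79)/2 × 2 = 23.79
  [2→4]: (23.79+22.46)/2 × 2 = 46.25
  [4→7]: (22.46+14.14)/2 × 3 = 54.9
  [7→7.5]: (14.14+12.91)/2 × 0.5 = 6.7625
  [7.5→9]: (12.91+9.73)/2 × 1.5 = 16.98
  [9→13]: (9.73+4.43)/2 × 4 = 28.32
  Sum = 177.0025 µg/mL·h
k_e = ln2 / t½ = 0.693147 / 3.46 = 0.2003 h^-1
Extrapolated tail: C_last / k_e = 4.43 / 0.2003 = 22.117
AUC_0→∞ = 177.0025 + 22.117 = 199.1195 µg/mL·h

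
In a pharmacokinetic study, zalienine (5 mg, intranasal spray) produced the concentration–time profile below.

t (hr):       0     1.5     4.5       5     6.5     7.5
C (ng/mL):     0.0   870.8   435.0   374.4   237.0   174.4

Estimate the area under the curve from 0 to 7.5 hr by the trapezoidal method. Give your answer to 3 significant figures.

AUC = 3480 ng/mL·hr

Trapezoidal AUC_0→7.5:
  [0→1.5]: (0.0+870.8)/2 × 1.5 = 653.1
  [1.5→4.5]: (870.8+435.0)/2 × 3 = 1958.7
  [4.5→5]: (435.0+374.4)/2 × 0.5 = 202.35
  [5→6.5]: (374.4+237.0)/2 × 1.5 = 458.55
  [6.5→7.5]: (237.0+174.4)/2 × 1 = 205.7
  Sum = 3478.4 ng/mL·hr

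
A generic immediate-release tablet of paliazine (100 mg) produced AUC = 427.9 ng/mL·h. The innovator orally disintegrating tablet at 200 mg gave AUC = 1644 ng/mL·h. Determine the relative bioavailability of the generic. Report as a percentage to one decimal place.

F_rel = (AUC_test/D_test) / (AUC_ref/D_ref)
      = (427.9/100) / (1644/200)
      = 4.279 / 8.22 = 0.5206 = 52.06%

F_rel = 52.1%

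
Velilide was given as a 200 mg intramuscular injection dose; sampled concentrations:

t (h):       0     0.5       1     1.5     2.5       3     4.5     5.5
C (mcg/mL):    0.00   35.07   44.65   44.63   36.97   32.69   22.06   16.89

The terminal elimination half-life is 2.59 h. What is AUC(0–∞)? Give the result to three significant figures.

AUC = 233 mcg/mL·h

Trapezoidal AUC_0→5.5:
  [0→0.5]: (0.00+35.07)/2 × 0.5 = 8.7675
  [0.5→1]: (35.07+44.65)/2 × 0.5 = 19.93
  [1→1.5]: (44.65+44.63)/2 × 0.5 = 22.32
  [1.5→2.5]: (44.63+36.97)/2 × 1 = 40.8
  [2.5→3]: (36.97+32.69)/2 × 0.5 = 17.415
  [3→4.5]: (32.69+22.06)/2 × 1.5 = 41.0625
  [4.5→5.5]: (22.06+16.89)/2 × 1 = 19.475
  Sum = 169.77 mcg/mL·h
k_e = ln2 / t½ = 0.693147 / 2.59 = 0.2676 h^-1
Extrapolated tail: C_last / k_e = 16.89 / 0.2676 = 63.117
AUC_0→∞ = 169.77 + 63.117 = 232.887 mcg/mL·h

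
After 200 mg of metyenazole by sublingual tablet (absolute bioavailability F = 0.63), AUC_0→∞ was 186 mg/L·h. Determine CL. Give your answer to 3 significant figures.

CL = 0.677 L/h

CL = F × Dose / AUC_0→∞
   = 0.63 × 200 / 186 = 0.677419 L/h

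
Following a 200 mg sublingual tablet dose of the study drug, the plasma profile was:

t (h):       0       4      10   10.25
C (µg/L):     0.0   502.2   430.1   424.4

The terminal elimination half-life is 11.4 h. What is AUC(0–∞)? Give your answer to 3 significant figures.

Trapezoidal AUC_0→10.25:
  [0→4]: (0.0+502.2)/2 × 4 = 1004.4
  [4→10]: (502.2+430.1)/2 × 6 = 2796.9
  [10→10.25]: (430.1+424.4)/2 × 0.25 = 106.8125
  Sum = 3908.1125 µg/L·h
k_e = ln2 / t½ = 0.693147 / 11.4 = 0.0608 h^-1
Extrapolated tail: C_last / k_e = 424.4 / 0.0608 = 6980.263
AUC_0→∞ = 3908.1125 + 6980.263 = 10888.3755 µg/L·h

AUC = 10900 µg/L·h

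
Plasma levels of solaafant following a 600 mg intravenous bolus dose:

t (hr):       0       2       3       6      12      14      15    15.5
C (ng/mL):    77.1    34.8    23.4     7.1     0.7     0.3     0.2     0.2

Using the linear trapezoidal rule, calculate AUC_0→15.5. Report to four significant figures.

AUC = 211.5 ng/mL·hr

Trapezoidal AUC_0→15.5:
  [0→2]: (77.1+34.8)/2 × 2 = 111.9
  [2→3]: (34.8+23.4)/2 × 1 = 29.1
  [3→6]: (23.4+7.1)/2 × 3 = 45.75
  [6→12]: (7.1+0.7)/2 × 6 = 23.4
  [12→14]: (0.7+0.3)/2 × 2 = 1.0
  [14→15]: (0.3+0.2)/2 × 1 = 0.25
  [15→15.5]: (0.2+0.2)/2 × 0.5 = 0.1
  Sum = 211.5 ng/mL·hr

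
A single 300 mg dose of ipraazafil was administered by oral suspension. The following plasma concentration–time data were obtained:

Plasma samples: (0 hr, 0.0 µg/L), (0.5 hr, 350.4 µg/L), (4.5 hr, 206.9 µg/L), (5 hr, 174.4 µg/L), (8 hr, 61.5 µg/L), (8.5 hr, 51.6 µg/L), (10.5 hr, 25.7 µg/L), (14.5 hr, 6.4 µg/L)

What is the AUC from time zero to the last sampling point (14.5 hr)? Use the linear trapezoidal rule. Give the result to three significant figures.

AUC = 1820 µg/L·hr

Trapezoidal AUC_0→14.5:
  [0→0.5]: (0.0+350.4)/2 × 0.5 = 87.6
  [0.5→4.5]: (350.4+206.9)/2 × 4 = 1114.6
  [4.5→5]: (206.9+174.4)/2 × 0.5 = 95.325
  [5→8]: (174.4+61.5)/2 × 3 = 353.85
  [8→8.5]: (61.5+51.6)/2 × 0.5 = 28.275
  [8.5→10.5]: (51.6+25.7)/2 × 2 = 77.3
  [10.5→14.5]: (25.7+6.4)/2 × 4 = 64.2
  Sum = 1821.15 µg/L·hr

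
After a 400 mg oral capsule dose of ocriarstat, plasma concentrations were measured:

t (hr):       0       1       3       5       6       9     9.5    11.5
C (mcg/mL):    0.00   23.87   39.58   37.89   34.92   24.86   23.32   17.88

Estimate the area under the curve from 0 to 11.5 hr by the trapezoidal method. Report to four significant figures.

Trapezoidal AUC_0→11.5:
  [0→1]: (0.00+23.87)/2 × 1 = 11.935
  [1→3]: (23.87+39.58)/2 × 2 = 63.45
  [3→5]: (39.58+37.89)/2 × 2 = 77.47
  [5→6]: (37.89+34.92)/2 × 1 = 36.405
  [6→9]: (34.92+24.86)/2 × 3 = 89.67
  [9→9.5]: (24.86+23.32)/2 × 0.5 = 12.045
  [9.5→11.5]: (23.32+17.88)/2 × 2 = 41.2
  Sum = 332.175 mcg/mL·hr

AUC = 332.2 mcg/mL·hr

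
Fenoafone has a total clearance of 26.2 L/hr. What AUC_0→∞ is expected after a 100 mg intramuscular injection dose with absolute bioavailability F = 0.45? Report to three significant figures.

AUC_0→∞ = F × Dose / CL
        = 0.45 × 100 / 26.2 = 1.71756 mg/L·hr

AUC = 1.72 mg/L·hr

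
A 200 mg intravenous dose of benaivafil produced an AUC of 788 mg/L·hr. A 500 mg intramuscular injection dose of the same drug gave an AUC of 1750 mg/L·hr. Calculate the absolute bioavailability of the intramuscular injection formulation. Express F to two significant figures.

F = (AUC_ev / D_ev) / (AUC_iv / D_iv)
  = (1750/500) / (788/200)
  = 3.5 / 3.94 = 0.8883

F = 0.89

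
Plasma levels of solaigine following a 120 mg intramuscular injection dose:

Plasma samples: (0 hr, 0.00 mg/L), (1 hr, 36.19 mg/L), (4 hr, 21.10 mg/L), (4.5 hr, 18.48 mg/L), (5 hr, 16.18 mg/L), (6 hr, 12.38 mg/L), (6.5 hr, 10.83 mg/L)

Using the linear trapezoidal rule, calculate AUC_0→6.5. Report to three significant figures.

Trapezoidal AUC_0→6.5:
  [0→1]: (0.00+36.19)/2 × 1 = 18.095
  [1→4]: (36.19+21.10)/2 × 3 = 85.935
  [4→4.5]: (21.10+18.48)/2 × 0.5 = 9.895
  [4.5→5]: (18.48+16.18)/2 × 0.5 = 8.665
  [5→6]: (16.18+12.38)/2 × 1 = 14.28
  [6→6.5]: (12.38+10.83)/2 × 0.5 = 5.8025
  Sum = 142.6725 mg/L·hr

AUC = 143 mg/L·hr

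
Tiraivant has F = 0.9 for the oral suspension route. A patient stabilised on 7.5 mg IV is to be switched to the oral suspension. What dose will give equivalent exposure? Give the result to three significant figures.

For equal systemic exposure: F × D_ev = D_iv
D_ev = D_iv / F = 7.5 / 0.9 = 8.33333 mg

D_oral = 8.33 mg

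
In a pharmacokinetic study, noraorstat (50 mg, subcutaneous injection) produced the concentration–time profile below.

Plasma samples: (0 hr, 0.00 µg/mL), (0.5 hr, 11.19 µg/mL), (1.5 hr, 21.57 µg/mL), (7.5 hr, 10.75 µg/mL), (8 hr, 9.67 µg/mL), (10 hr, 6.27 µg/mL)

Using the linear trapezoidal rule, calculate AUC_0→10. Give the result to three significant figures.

Trapezoidal AUC_0→10:
  [0→0.5]: (0.00+11.19)/2 × 0.5 = 2.7975
  [0.5→1.5]: (11.19+21.57)/2 × 1 = 16.38
  [1.5→7.5]: (21.57+10.75)/2 × 6 = 96.96
  [7.5→8]: (10.75+9.67)/2 × 0.5 = 5.105
  [8→10]: (9.67+6.27)/2 × 2 = 15.94
  Sum = 137.1825 µg/mL·hr

AUC = 137 µg/mL·hr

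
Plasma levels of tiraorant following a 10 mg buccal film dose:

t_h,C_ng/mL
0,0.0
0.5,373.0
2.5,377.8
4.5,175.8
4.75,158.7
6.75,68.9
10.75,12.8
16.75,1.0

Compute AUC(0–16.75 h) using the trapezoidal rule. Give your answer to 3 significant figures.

Trapezoidal AUC_0→16.75:
  [0→0.5]: (0.0+373.0)/2 × 0.5 = 93.25
  [0.5→2.5]: (373.0+377.8)/2 × 2 = 750.8
  [2.5→4.5]: (377.8+175.8)/2 × 2 = 553.6
  [4.5→4.75]: (175.8+158.7)/2 × 0.25 = 41.8125
  [4.75→6.75]: (158.7+68.9)/2 × 2 = 227.6
  [6.75→10.75]: (68.9+12.8)/2 × 4 = 163.4
  [10.75→16.75]: (12.8+1.0)/2 × 6 = 41.4
  Sum = 1871.8625 ng/mL·h

AUC = 1870 ng/mL·h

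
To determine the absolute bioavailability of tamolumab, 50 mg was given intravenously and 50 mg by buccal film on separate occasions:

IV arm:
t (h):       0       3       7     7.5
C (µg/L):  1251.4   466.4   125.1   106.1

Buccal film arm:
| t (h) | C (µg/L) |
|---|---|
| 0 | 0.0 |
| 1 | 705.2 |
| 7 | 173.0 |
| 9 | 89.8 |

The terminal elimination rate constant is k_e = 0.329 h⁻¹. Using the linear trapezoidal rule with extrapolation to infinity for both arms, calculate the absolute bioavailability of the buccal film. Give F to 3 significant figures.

F = 0.851

Trapezoidal AUC_0→7.5 (IV):
  [0→3]: (1251.4+466.4)/2 × 3 = 2576.7
  [3→7]: (466.4+125.1)/2 × 4 = 1183.0
  [7→7.5]: (125.1+106.1)/2 × 0.5 = 57.8
  Sum = 3817.5 µg/L·h
IV tail: 106.1/0.329 = 322.492; AUC_iv,0→∞ = 3817.5 + 322.492 = 4139.992 µg/L·h
Trapezoidal AUC_0→9 (buccal film):
  [0→1]: (0.0+705.2)/2 × 1 = 352.6
  [1→7]: (705.2+173.0)/2 × 6 = 2634.6
  [7→9]: (173.0+89.8)/2 × 2 = 262.8
  Sum = 3250.0 µg/L·h
buccal film tail: 89.8/0.329 = 272.948; AUC_ev,0→∞ = 3250.0 + 272.948 = 3522.948 µg/L·h
F = (AUC_ev/D_ev)/(AUC_iv/D_iv) = (3522.948/50)/(4139.992/50) = 70.45896/82.79984 = 0.8510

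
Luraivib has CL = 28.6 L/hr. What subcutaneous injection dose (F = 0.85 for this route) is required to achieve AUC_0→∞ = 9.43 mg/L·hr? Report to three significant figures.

Dose = CL × AUC_0→∞ / F
     = 28.6 × 9.43 / 0.85 = 317.292 mg

Dose = 317 mg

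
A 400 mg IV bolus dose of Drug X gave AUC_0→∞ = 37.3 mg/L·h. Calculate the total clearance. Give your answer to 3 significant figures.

CL = Dose_iv / AUC_0→∞
   = 400 / 37.3 = 10.7239 L/h

CL = 10.7 L/h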